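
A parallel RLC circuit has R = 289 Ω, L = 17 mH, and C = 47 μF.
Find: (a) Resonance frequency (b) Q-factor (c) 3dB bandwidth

Step 1 — Resonance: ω₀ = 1/√(LC) = 1/√(0.017·4.7e-05) = 1119 rad/s.
Step 2 — f₀ = ω₀/(2π) = 178.1 Hz.
Step 3 — Parallel Q: Q = R/(ω₀L) = 289/(1119·0.017) = 15.2.
Step 4 — Bandwidth: Δω = ω₀/Q = 73.62 rad/s; BW = Δω/(2π) = 11.72 Hz.

(a) f₀ = 178.1 Hz  (b) Q = 15.2  (c) BW = 11.72 Hz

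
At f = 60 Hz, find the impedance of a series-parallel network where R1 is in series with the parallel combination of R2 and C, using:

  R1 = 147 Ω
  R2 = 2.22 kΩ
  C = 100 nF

Step 1 — Angular frequency: ω = 2π·f = 2π·60 = 377 rad/s.
Step 2 — Component impedances:
  R1: Z = R = 147 Ω
  R2: Z = R = 2220 Ω
  C: Z = 1/(jωC) = -j/(ω·C) = 0 - j2.653e+04 Ω
Step 3 — Parallel branch: R2 || C = 1/(1/R2 + 1/C) = 2205 - j184.5 Ω.
Step 4 — Series with R1: Z_total = R1 + (R2 || C) = 2352 - j184.5 Ω = 2359∠-4.5° Ω.

Z = 2352 - j184.5 Ω = 2359∠-4.5° Ω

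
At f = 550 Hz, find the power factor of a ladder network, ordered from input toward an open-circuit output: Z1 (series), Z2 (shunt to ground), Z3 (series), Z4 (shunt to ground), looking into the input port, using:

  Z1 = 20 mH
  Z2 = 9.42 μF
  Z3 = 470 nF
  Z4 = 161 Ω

Step 1 — Angular frequency: ω = 2π·f = 2π·550 = 3456 rad/s.
Step 2 — Component impedances:
  Z1: Z = jωL = j·3456·0.02 = 0 + j69.12 Ω
  Z2: Z = 1/(jωC) = -j/(ω·C) = 0 - j30.72 Ω
  Z3: Z = 1/(jωC) = -j/(ω·C) = 0 - j615.7 Ω
  Z4: Z = R = 161 Ω
Step 3 — Ladder network (open output): work backward from the far end, alternating series and parallel combinations. Z_in = 0.3424 + j39.77 Ω = 39.77∠89.5° Ω.
Step 4 — Power factor: PF = cos(φ) = Re(Z)/|Z| = 0.34237/39.772 = 0.008608.
Step 5 — Type: Im(Z) = 39.77 ⇒ lagging (phase φ = 89.5°).

PF = 0.008608 (lagging, φ = 89.5°)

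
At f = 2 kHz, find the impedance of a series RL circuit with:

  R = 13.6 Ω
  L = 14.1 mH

Step 1 — Angular frequency: ω = 2π·f = 2π·2000 = 1.257e+04 rad/s.
Step 2 — Component impedances:
  R: Z = R = 13.6 Ω
  L: Z = jωL = j·1.257e+04·0.0141 = 0 + j177.2 Ω
Step 3 — Series combination: Z_total = R + L = 13.6 + j177.2 Ω = 177.7∠85.6° Ω.

Z = 13.6 + j177.2 Ω = 177.7∠85.6° Ω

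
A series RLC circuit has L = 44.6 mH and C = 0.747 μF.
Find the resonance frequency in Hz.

Step 1 — Resonance condition Im(Z)=0 gives ω₀ = 1/√(LC).
Step 2 — ω₀ = 1/√(0.0446·7.47e-07) = 5479 rad/s.
Step 3 — f₀ = ω₀/(2π) = 872 Hz.

f₀ = 872 Hz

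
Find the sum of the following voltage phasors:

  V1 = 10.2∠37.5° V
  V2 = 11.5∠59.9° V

Step 1 — Convert each phasor to rectangular form:
  V1 = 10.2·(cos(37.5°) + j·sin(37.5°)) = 8.092 + j6.209 V
  V2 = 11.5·(cos(59.9°) + j·sin(59.9°)) = 5.767 + j9.949 V
Step 2 — Sum components: V_total = 13.86 + j16.16 V.
Step 3 — Convert to polar: |V_total| = 21.29 V, ∠V_total = 49.4°.

V_total = 21.29∠49.4° V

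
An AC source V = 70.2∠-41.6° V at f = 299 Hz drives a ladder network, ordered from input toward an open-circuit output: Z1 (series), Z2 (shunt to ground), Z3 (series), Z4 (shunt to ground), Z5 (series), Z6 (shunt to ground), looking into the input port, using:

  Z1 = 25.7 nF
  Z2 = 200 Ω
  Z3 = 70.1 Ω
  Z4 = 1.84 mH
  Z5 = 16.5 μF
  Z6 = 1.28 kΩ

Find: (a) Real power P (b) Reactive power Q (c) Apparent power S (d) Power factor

Step 1 — Angular frequency: ω = 2π·f = 2π·299 = 1879 rad/s.
Step 2 — Component impedances:
  Z1: Z = 1/(jωC) = -j/(ω·C) = 0 - j2.071e+04 Ω
  Z2: Z = R = 200 Ω
  Z3: Z = R = 70.1 Ω
  Z4: Z = jωL = j·1879·0.00184 = 0 + j3.457 Ω
  Z5: Z = 1/(jωC) = -j/(ω·C) = 0 - j32.26 Ω
  Z6: Z = R = 1280 Ω
Step 3 — Ladder network (open output): work backward from the far end, alternating series and parallel combinations. Z_in = 51.94 - j2.071e+04 Ω = 2.071e+04∠-89.9° Ω.
Step 4 — Source phasor: V = 70.2∠-41.6° V = 52.5 - j46.61 V.
Step 5 — Current: I = V / Z = 0.002257 + j0.002529 A = 0.00339∠48.3° A.
Step 6 — Complex power: S = V·I* = 0.0005967 - j0.238 VA.
Step 7 — Real power: P = Re(S) = 0.0005967 W.
Step 8 — Reactive power: Q = Im(S) = -0.238 VAR.
Step 9 — Apparent power: |S| = 0.238 VA.
Step 10 — Power factor: PF = P/|S| = 0.002508 (leading).

(a) P = 0.0005967 W  (b) Q = -0.238 VAR  (c) S = 0.238 VA  (d) PF = 0.002508 (leading)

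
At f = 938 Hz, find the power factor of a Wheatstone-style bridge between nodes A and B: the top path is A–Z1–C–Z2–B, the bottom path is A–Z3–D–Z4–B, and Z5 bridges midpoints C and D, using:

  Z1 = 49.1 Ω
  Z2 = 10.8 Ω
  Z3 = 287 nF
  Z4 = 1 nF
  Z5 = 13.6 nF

Step 1 — Angular frequency: ω = 2π·f = 2π·938 = 5894 rad/s.
Step 2 — Component impedances:
  Z1: Z = R = 49.1 Ω
  Z2: Z = R = 10.8 Ω
  Z3: Z = 1/(jωC) = -j/(ω·C) = 0 - j591.2 Ω
  Z4: Z = 1/(jωC) = -j/(ω·C) = 0 - j1.697e+05 Ω
  Z5: Z = 1/(jωC) = -j/(ω·C) = 0 - j1.248e+04 Ω
Step 3 — Bridge requires nodal analysis (the Z5 bridge couples midpoints C and D, so the two paths cannot be reduced to a simple series/parallel combination). Setting node B to ground and injecting 1 A at node A, the 3-node admittance system at A, C, D solves to V_A = Z_AB = 59.9 - j0.204 Ω = 59.9∠-0.2° Ω.
Step 4 — Power factor: PF = cos(φ) = Re(Z)/|Z| = 59.9/59.9 = 1.
Step 5 — Type: Im(Z) = -0.204 ⇒ leading (phase φ = -0.2°).

PF = 1 (leading, φ = -0.2°)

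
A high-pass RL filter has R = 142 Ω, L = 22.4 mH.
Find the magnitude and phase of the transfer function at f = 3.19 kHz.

Step 1 — Angular frequency: ω = 2π·3190 = 2.004e+04 rad/s.
Step 2 — Transfer function: H(jω) = jωL/(R + jωL).
Step 3 — Numerator jωL = j·449; denominator R + jωL = 142 + j449.
Step 4 — H = 0.9091 + j0.2875.
Step 5 — Magnitude: |H| = 0.9534 (-0.4 dB); phase: φ = 17.6°.

|H| = 0.9534 (-0.4 dB), φ = 17.6°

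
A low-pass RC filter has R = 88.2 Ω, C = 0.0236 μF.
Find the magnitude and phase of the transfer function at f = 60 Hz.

Step 1 — Angular frequency: ω = 2π·60 = 377 rad/s.
Step 2 — Transfer function: H(jω) = 1/(1 + jωRC).
Step 3 — Denominator: 1 + jωRC = 1 + j·377·88.2·2.36e-08 = 1 + j0.0007847.
Step 4 — H = 1 - j0.0007847.
Step 5 — Magnitude: |H| = 1 (-0.0 dB); phase: φ = -0.0°.

|H| = 1 (-0.0 dB), φ = -0.0°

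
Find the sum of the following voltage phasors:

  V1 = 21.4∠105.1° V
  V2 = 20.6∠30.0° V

Step 1 — Convert each phasor to rectangular form:
  V1 = 21.4·(cos(105.1°) + j·sin(105.1°)) = -5.575 + j20.66 V
  V2 = 20.6·(cos(30.0°) + j·sin(30.0°)) = 17.84 + j10.3 V
Step 2 — Sum components: V_total = 12.27 + j30.96 V.
Step 3 — Convert to polar: |V_total| = 33.3 V, ∠V_total = 68.4°.

V_total = 33.3∠68.4° V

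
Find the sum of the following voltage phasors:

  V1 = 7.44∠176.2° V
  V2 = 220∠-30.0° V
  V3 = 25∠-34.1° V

Step 1 — Convert each phasor to rectangular form:
  V1 = 7.44·(cos(176.2°) + j·sin(176.2°)) = -7.424 + j0.4931 V
  V2 = 220·(cos(-30.0°) + j·sin(-30.0°)) = 190.5 - j110 V
  V3 = 25·(cos(-34.1°) + j·sin(-34.1°)) = 20.7 - j14.02 V
Step 2 — Sum components: V_total = 203.8 - j123.5 V.
Step 3 — Convert to polar: |V_total| = 238.3 V, ∠V_total = -31.2°.

V_total = 238.3∠-31.2° V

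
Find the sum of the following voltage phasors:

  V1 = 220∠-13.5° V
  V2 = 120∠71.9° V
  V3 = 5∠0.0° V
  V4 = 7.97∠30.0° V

Step 1 — Convert each phasor to rectangular form:
  V1 = 220·(cos(-13.5°) + j·sin(-13.5°)) = 213.9 - j51.36 V
  V2 = 120·(cos(71.9°) + j·sin(71.9°)) = 37.28 + j114.1 V
  V3 = 5·(cos(0.0°) + j·sin(0.0°)) = 5 V
  V4 = 7.97·(cos(30.0°) + j·sin(30.0°)) = 6.902 + j3.985 V
Step 2 — Sum components: V_total = 263.1 + j66.69 V.
Step 3 — Convert to polar: |V_total| = 271.4 V, ∠V_total = 14.2°.

V_total = 271.4∠14.2° V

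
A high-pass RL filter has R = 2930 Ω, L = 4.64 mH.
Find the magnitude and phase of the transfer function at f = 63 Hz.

Step 1 — Angular frequency: ω = 2π·63 = 395.8 rad/s.
Step 2 — Transfer function: H(jω) = jωL/(R + jωL).
Step 3 — Numerator jωL = j·1.837; denominator R + jωL = 2930 + j1.837.
Step 4 — H = 3.93e-07 + j0.0006269.
Step 5 — Magnitude: |H| = 0.0006269 (-64.1 dB); phase: φ = 90.0°.

|H| = 0.0006269 (-64.1 dB), φ = 90.0°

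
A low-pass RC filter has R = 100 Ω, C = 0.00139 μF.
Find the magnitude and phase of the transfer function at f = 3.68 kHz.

Step 1 — Angular frequency: ω = 2π·3680 = 2.312e+04 rad/s.
Step 2 — Transfer function: H(jω) = 1/(1 + jωRC).
Step 3 — Denominator: 1 + jωRC = 1 + j·2.312e+04·100·1.39e-09 = 1 + j0.003214.
Step 4 — H = 1 - j0.003214.
Step 5 — Magnitude: |H| = 1 (-0.0 dB); phase: φ = -0.2°.

|H| = 1 (-0.0 dB), φ = -0.2°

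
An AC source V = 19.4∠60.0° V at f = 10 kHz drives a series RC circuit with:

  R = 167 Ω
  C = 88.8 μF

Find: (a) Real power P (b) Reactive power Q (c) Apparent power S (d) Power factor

Step 1 — Angular frequency: ω = 2π·f = 2π·1e+04 = 6.283e+04 rad/s.
Step 2 — Component impedances:
  R: Z = R = 167 Ω
  C: Z = 1/(jωC) = -j/(ω·C) = 0 - j0.1792 Ω
Step 3 — Series combination: Z_total = R + C = 167 - j0.1792 Ω = 167∠-0.1° Ω.
Step 4 — Source phasor: V = 19.4∠60.0° V = 9.7 + j16.8 V.
Step 5 — Current: I = V / Z = 0.05798 + j0.1007 A = 0.1162∠60.1° A.
Step 6 — Complex power: S = V·I* = 2.254 - j0.002419 VA.
Step 7 — Real power: P = Re(S) = 2.254 W.
Step 8 — Reactive power: Q = Im(S) = -0.002419 VAR.
Step 9 — Apparent power: |S| = 2.254 VA.
Step 10 — Power factor: PF = P/|S| = 1 (leading).

(a) P = 2.254 W  (b) Q = -0.002419 VAR  (c) S = 2.254 VA  (d) PF = 1 (leading)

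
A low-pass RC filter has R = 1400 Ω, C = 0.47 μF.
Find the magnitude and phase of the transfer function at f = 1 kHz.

Step 1 — Angular frequency: ω = 2π·1000 = 6283 rad/s.
Step 2 — Transfer function: H(jω) = 1/(1 + jωRC).
Step 3 — Denominator: 1 + jωRC = 1 + j·6283·1400·4.7e-07 = 1 + j4.134.
Step 4 — H = 0.05527 - j0.2285.
Step 5 — Magnitude: |H| = 0.2351 (-12.6 dB); phase: φ = -76.4°.

|H| = 0.2351 (-12.6 dB), φ = -76.4°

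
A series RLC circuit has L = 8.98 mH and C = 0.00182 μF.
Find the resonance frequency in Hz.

Step 1 — Resonance condition Im(Z)=0 gives ω₀ = 1/√(LC).
Step 2 — ω₀ = 1/√(0.00898·1.82e-09) = 2.474e+05 rad/s.
Step 3 — f₀ = ω₀/(2π) = 3.937e+04 Hz.

f₀ = 3.937e+04 Hz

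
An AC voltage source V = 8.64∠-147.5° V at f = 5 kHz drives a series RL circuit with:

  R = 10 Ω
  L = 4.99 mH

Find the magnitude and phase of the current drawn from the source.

Step 1 — Angular frequency: ω = 2π·f = 2π·5000 = 3.142e+04 rad/s.
Step 2 — Component impedances:
  R: Z = R = 10 Ω
  L: Z = jωL = j·3.142e+04·0.00499 = 0 + j156.8 Ω
Step 3 — Series combination: Z_total = R + L = 10 + j156.8 Ω = 157.1∠86.4° Ω.
Step 4 — Source phasor: V = 8.64∠-147.5° V = -7.287 - j4.642 V.
Step 5 — Ohm's law: I = V / Z_total = (-7.287 - j4.642) / (10 + j156.8) = -0.03245 + j0.04441 A.
Step 6 — Convert to polar: |I| = 0.055 A, ∠I = 126.1°.

I = 0.055∠126.1° A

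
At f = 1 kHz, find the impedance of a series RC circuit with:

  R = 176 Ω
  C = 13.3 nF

Step 1 — Angular frequency: ω = 2π·f = 2π·1000 = 6283 rad/s.
Step 2 — Component impedances:
  R: Z = R = 176 Ω
  C: Z = 1/(jωC) = -j/(ω·C) = 0 - j1.197e+04 Ω
Step 3 — Series combination: Z_total = R + C = 176 - j1.197e+04 Ω = 1.197e+04∠-89.2° Ω.

Z = 176 - j1.197e+04 Ω = 1.197e+04∠-89.2° Ω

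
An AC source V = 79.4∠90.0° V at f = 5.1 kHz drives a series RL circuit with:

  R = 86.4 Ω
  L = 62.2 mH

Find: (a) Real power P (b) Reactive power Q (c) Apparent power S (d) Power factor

Step 1 — Angular frequency: ω = 2π·f = 2π·5100 = 3.204e+04 rad/s.
Step 2 — Component impedances:
  R: Z = R = 86.4 Ω
  L: Z = jωL = j·3.204e+04·0.0622 = 0 + j1993 Ω
Step 3 — Series combination: Z_total = R + L = 86.4 + j1993 Ω = 1995∠87.5° Ω.
Step 4 — Source phasor: V = 79.4∠90.0° V = 0 + j79.4 V.
Step 5 — Current: I = V / Z = 0.03976 + j0.001724 A = 0.0398∠2.5° A.
Step 6 — Complex power: S = V·I* = 0.1369 + j3.157 VA.
Step 7 — Real power: P = Re(S) = 0.1369 W.
Step 8 — Reactive power: Q = Im(S) = 3.157 VAR.
Step 9 — Apparent power: |S| = 3.16 VA.
Step 10 — Power factor: PF = P/|S| = 0.04331 (lagging).

(a) P = 0.1369 W  (b) Q = 3.157 VAR  (c) S = 3.16 VA  (d) PF = 0.04331 (lagging)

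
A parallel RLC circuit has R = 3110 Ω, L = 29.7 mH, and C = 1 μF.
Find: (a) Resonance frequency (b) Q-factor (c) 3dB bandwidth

Step 1 — Resonance: ω₀ = 1/√(LC) = 1/√(0.0297·1e-06) = 5803 rad/s.
Step 2 — f₀ = ω₀/(2π) = 923.5 Hz.
Step 3 — Parallel Q: Q = R/(ω₀L) = 3110/(5803·0.0297) = 18.05.
Step 4 — Bandwidth: Δω = ω₀/Q = 321.5 rad/s; BW = Δω/(2π) = 51.18 Hz.

(a) f₀ = 923.5 Hz  (b) Q = 18.05  (c) BW = 51.18 Hz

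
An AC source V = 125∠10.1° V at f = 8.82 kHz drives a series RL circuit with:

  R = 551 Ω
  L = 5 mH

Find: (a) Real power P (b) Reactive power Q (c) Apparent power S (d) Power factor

Step 1 — Angular frequency: ω = 2π·f = 2π·8820 = 5.542e+04 rad/s.
Step 2 — Component impedances:
  R: Z = R = 551 Ω
  L: Z = jωL = j·5.542e+04·0.005 = 0 + j277.1 Ω
Step 3 — Series combination: Z_total = R + L = 551 + j277.1 Ω = 616.7∠26.7° Ω.
Step 4 — Source phasor: V = 125∠10.1° V = 123.1 + j21.92 V.
Step 5 — Current: I = V / Z = 0.1942 - j0.05789 A = 0.2027∠-16.6° A.
Step 6 — Complex power: S = V·I* = 22.63 + j11.38 VA.
Step 7 — Real power: P = Re(S) = 22.63 W.
Step 8 — Reactive power: Q = Im(S) = 11.38 VAR.
Step 9 — Apparent power: |S| = 25.33 VA.
Step 10 — Power factor: PF = P/|S| = 0.8934 (lagging).

(a) P = 22.63 W  (b) Q = 11.38 VAR  (c) S = 25.33 VA  (d) PF = 0.8934 (lagging)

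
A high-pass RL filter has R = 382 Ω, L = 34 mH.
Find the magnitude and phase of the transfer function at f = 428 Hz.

Step 1 — Angular frequency: ω = 2π·428 = 2689 rad/s.
Step 2 — Transfer function: H(jω) = jωL/(R + jωL).
Step 3 — Numerator jωL = j·91.43; denominator R + jωL = 382 + j91.43.
Step 4 — H = 0.05419 + j0.2264.
Step 5 — Magnitude: |H| = 0.2328 (-12.7 dB); phase: φ = 76.5°.

|H| = 0.2328 (-12.7 dB), φ = 76.5°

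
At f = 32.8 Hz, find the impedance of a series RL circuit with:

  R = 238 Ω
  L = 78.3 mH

Step 1 — Angular frequency: ω = 2π·f = 2π·32.8 = 206.1 rad/s.
Step 2 — Component impedances:
  R: Z = R = 238 Ω
  L: Z = jωL = j·206.1·0.0783 = 0 + j16.14 Ω
Step 3 — Series combination: Z_total = R + L = 238 + j16.14 Ω = 238.5∠3.9° Ω.

Z = 238 + j16.14 Ω = 238.5∠3.9° Ω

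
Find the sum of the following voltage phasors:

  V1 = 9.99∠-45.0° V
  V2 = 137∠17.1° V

Step 1 — Convert each phasor to rectangular form:
  V1 = 9.99·(cos(-45.0°) + j·sin(-45.0°)) = 7.064 - j7.064 V
  V2 = 137·(cos(17.1°) + j·sin(17.1°)) = 130.9 + j40.28 V
Step 2 — Sum components: V_total = 138 + j33.22 V.
Step 3 — Convert to polar: |V_total| = 141.9 V, ∠V_total = 13.5°.

V_total = 141.9∠13.5° V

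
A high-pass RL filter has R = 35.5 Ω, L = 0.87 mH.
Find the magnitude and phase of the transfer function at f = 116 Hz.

Step 1 — Angular frequency: ω = 2π·116 = 728.8 rad/s.
Step 2 — Transfer function: H(jω) = jωL/(R + jωL).
Step 3 — Numerator jωL = j·0.6341; denominator R + jωL = 35.5 + j0.6341.
Step 4 — H = 0.0003189 + j0.01786.
Step 5 — Magnitude: |H| = 0.01786 (-35.0 dB); phase: φ = 89.0°.

|H| = 0.01786 (-35.0 dB), φ = 89.0°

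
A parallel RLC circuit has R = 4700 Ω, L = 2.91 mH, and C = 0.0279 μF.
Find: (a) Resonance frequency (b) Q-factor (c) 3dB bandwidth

Step 1 — Resonance: ω₀ = 1/√(LC) = 1/√(0.00291·2.79e-08) = 1.11e+05 rad/s.
Step 2 — f₀ = ω₀/(2π) = 1.766e+04 Hz.
Step 3 — Parallel Q: Q = R/(ω₀L) = 4700/(1.11e+05·0.00291) = 14.55.
Step 4 — Bandwidth: Δω = ω₀/Q = 7626 rad/s; BW = Δω/(2π) = 1214 Hz.

(a) f₀ = 1.766e+04 Hz  (b) Q = 14.55  (c) BW = 1214 Hz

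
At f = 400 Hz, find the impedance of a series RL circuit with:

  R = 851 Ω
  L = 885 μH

Step 1 — Angular frequency: ω = 2π·f = 2π·400 = 2513 rad/s.
Step 2 — Component impedances:
  R: Z = R = 851 Ω
  L: Z = jωL = j·2513·0.000885 = 0 + j2.224 Ω
Step 3 — Series combination: Z_total = R + L = 851 + j2.224 Ω = 851∠0.1° Ω.

Z = 851 + j2.224 Ω = 851∠0.1° Ω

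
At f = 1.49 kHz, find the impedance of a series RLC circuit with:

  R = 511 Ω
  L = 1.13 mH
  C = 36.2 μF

Step 1 — Angular frequency: ω = 2π·f = 2π·1490 = 9362 rad/s.
Step 2 — Component impedances:
  R: Z = R = 511 Ω
  L: Z = jωL = j·9362·0.00113 = 0 + j10.58 Ω
  C: Z = 1/(jωC) = -j/(ω·C) = 0 - j2.951 Ω
Step 3 — Series combination: Z_total = R + L + C = 511 + j7.628 Ω = 511.1∠0.9° Ω.

Z = 511 + j7.628 Ω = 511.1∠0.9° Ω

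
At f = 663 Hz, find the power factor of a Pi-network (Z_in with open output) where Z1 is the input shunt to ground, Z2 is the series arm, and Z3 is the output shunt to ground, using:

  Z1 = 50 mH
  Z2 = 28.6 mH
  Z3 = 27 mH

Step 1 — Angular frequency: ω = 2π·f = 2π·663 = 4166 rad/s.
Step 2 — Component impedances:
  Z1: Z = jωL = j·4166·0.05 = 0 + j208.3 Ω
  Z2: Z = jωL = j·4166·0.0286 = 0 + j119.1 Ω
  Z3: Z = jωL = j·4166·0.027 = 0 + j112.5 Ω
Step 3 — With open output, the series arm Z2 and the output shunt Z3 appear in series to ground: Z2 + Z3 = 0 + j231.6 Ω.
Step 4 — Parallel with input shunt Z1: Z_in = Z1 || (Z2 + Z3) = 0 + j109.7 Ω = 109.7∠90.0° Ω.
Step 5 — Power factor: PF = cos(φ) = Re(Z)/|Z| = -0/109.7 = -0.
Step 6 — Type: Im(Z) = 109.7 ⇒ lagging (phase φ = 90.0°).

PF = -0 (lagging, φ = 90.0°)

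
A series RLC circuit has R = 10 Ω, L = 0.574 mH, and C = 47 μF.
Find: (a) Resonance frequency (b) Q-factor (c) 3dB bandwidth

Step 1 — Resonance: ω₀ = 1/√(LC) = 1/√(0.000574·4.7e-05) = 6088 rad/s.
Step 2 — f₀ = ω₀/(2π) = 969 Hz.
Step 3 — Series Q: Q = ω₀L/R = 6088·0.000574/10 = 0.3495.
Step 4 — Bandwidth: Δω = ω₀/Q = 1.742e+04 rad/s; BW = Δω/(2π) = 2773 Hz.

(a) f₀ = 969 Hz  (b) Q = 0.3495  (c) BW = 2773 Hz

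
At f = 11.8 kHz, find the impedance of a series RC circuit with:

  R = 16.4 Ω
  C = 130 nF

Step 1 — Angular frequency: ω = 2π·f = 2π·1.18e+04 = 7.414e+04 rad/s.
Step 2 — Component impedances:
  R: Z = R = 16.4 Ω
  C: Z = 1/(jωC) = -j/(ω·C) = 0 - j103.8 Ω
Step 3 — Series combination: Z_total = R + C = 16.4 - j103.8 Ω = 105∠-81.0° Ω.

Z = 16.4 - j103.8 Ω = 105∠-81.0° Ω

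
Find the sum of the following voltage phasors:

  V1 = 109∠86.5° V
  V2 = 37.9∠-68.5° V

Step 1 — Convert each phasor to rectangular form:
  V1 = 109·(cos(86.5°) + j·sin(86.5°)) = 6.654 + j108.8 V
  V2 = 37.9·(cos(-68.5°) + j·sin(-68.5°)) = 13.89 - j35.26 V
Step 2 — Sum components: V_total = 20.54 + j73.53 V.
Step 3 — Convert to polar: |V_total| = 76.35 V, ∠V_total = 74.4°.

V_total = 76.35∠74.4° V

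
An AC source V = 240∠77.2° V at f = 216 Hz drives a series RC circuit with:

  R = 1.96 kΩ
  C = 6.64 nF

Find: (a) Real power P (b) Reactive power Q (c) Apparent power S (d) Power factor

Step 1 — Angular frequency: ω = 2π·f = 2π·216 = 1357 rad/s.
Step 2 — Component impedances:
  R: Z = R = 1960 Ω
  C: Z = 1/(jωC) = -j/(ω·C) = 0 - j1.11e+05 Ω
Step 3 — Series combination: Z_total = R + C = 1960 - j1.11e+05 Ω = 1.11e+05∠-89.0° Ω.
Step 4 — Source phasor: V = 240∠77.2° V = 53.17 + j234 V.
Step 5 — Current: I = V / Z = -0.0021 + j0.0005163 A = 0.002162∠166.2° A.
Step 6 — Complex power: S = V·I* = 0.009165 - j0.5189 VA.
Step 7 — Real power: P = Re(S) = 0.009165 W.
Step 8 — Reactive power: Q = Im(S) = -0.5189 VAR.
Step 9 — Apparent power: |S| = 0.519 VA.
Step 10 — Power factor: PF = P/|S| = 0.01766 (leading).

(a) P = 0.009165 W  (b) Q = -0.5189 VAR  (c) S = 0.519 VA  (d) PF = 0.01766 (leading)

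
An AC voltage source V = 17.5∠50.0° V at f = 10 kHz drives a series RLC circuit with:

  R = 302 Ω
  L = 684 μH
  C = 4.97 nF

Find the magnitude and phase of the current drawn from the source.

Step 1 — Angular frequency: ω = 2π·f = 2π·1e+04 = 6.283e+04 rad/s.
Step 2 — Component impedances:
  R: Z = R = 302 Ω
  L: Z = jωL = j·6.283e+04·0.000684 = 0 + j42.98 Ω
  C: Z = 1/(jωC) = -j/(ω·C) = 0 - j3202 Ω
Step 3 — Series combination: Z_total = R + L + C = 302 - j3159 Ω = 3174∠-84.5° Ω.
Step 4 — Source phasor: V = 17.5∠50.0° V = 11.25 + j13.41 V.
Step 5 — Ohm's law: I = V / Z_total = (11.25 + j13.41) / (302 - j3159) = -0.003868 + j0.00393 A.
Step 6 — Convert to polar: |I| = 0.005514 A, ∠I = 134.5°.

I = 0.005514∠134.5° A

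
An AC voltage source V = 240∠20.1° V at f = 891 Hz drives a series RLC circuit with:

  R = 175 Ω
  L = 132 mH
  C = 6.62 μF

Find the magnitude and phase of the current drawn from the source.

Step 1 — Angular frequency: ω = 2π·f = 2π·891 = 5598 rad/s.
Step 2 — Component impedances:
  R: Z = R = 175 Ω
  L: Z = jωL = j·5598·0.132 = 0 + j739 Ω
  C: Z = 1/(jωC) = -j/(ω·C) = 0 - j26.98 Ω
Step 3 — Series combination: Z_total = R + L + C = 175 + j712 Ω = 733.2∠76.2° Ω.
Step 4 — Source phasor: V = 240∠20.1° V = 225.4 + j82.48 V.
Step 5 — Ohm's law: I = V / Z_total = (225.4 + j82.48) / (175 + j712) = 0.1826 - j0.2717 A.
Step 6 — Convert to polar: |I| = 0.3273 A, ∠I = -56.1°.

I = 0.3273∠-56.1° A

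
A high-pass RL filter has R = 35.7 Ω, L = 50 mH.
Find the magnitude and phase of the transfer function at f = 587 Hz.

Step 1 — Angular frequency: ω = 2π·587 = 3688 rad/s.
Step 2 — Transfer function: H(jω) = jωL/(R + jωL).
Step 3 — Numerator jωL = j·184.4; denominator R + jωL = 35.7 + j184.4.
Step 4 — H = 0.9639 + j0.1866.
Step 5 — Magnitude: |H| = 0.9818 (-0.2 dB); phase: φ = 11.0°.

|H| = 0.9818 (-0.2 dB), φ = 11.0°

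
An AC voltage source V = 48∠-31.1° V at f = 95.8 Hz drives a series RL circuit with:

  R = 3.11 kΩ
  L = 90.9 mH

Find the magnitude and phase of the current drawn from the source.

Step 1 — Angular frequency: ω = 2π·f = 2π·95.8 = 601.9 rad/s.
Step 2 — Component impedances:
  R: Z = R = 3110 Ω
  L: Z = jωL = j·601.9·0.0909 = 0 + j54.72 Ω
Step 3 — Series combination: Z_total = R + L = 3110 + j54.72 Ω = 3110∠1.0° Ω.
Step 4 — Source phasor: V = 48∠-31.1° V = 41.1 - j24.79 V.
Step 5 — Ohm's law: I = V / Z_total = (41.1 - j24.79) / (3110 + j54.72) = 0.01307 - j0.008202 A.
Step 6 — Convert to polar: |I| = 0.01543 A, ∠I = -32.1°.

I = 0.01543∠-32.1° A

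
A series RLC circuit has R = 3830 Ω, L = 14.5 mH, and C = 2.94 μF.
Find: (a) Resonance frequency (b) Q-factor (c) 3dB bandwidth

Step 1 — Resonance condition Im(Z)=0 gives ω₀ = 1/√(LC).
Step 2 — ω₀ = 1/√(0.0145·2.94e-06) = 4843 rad/s.
Step 3 — f₀ = ω₀/(2π) = 770.8 Hz.
Step 4 — Series Q: Q = ω₀L/R = 4843·0.0145/3830 = 0.01834.
Step 5 — 3dB bandwidth: Δω = ω₀/Q = 2.641e+05 rad/s; BW = Δω/(2π) = 4.204e+04 Hz.

(a) f₀ = 770.8 Hz  (b) Q = 0.01834  (c) BW = 4.204e+04 Hz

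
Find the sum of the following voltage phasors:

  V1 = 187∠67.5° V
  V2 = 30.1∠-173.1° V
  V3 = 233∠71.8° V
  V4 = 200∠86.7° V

Step 1 — Convert each phasor to rectangular form:
  V1 = 187·(cos(67.5°) + j·sin(67.5°)) = 71.56 + j172.8 V
  V2 = 30.1·(cos(-173.1°) + j·sin(-173.1°)) = -29.88 - j3.616 V
  V3 = 233·(cos(71.8°) + j·sin(71.8°)) = 72.77 + j221.3 V
  V4 = 200·(cos(86.7°) + j·sin(86.7°)) = 11.51 + j199.7 V
Step 2 — Sum components: V_total = 126 + j590.2 V.
Step 3 — Convert to polar: |V_total| = 603.5 V, ∠V_total = 78.0°.

V_total = 603.5∠78.0° V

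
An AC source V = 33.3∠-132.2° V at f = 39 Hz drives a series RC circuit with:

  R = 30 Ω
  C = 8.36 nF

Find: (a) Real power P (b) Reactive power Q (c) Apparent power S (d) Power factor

Step 1 — Angular frequency: ω = 2π·f = 2π·39 = 245 rad/s.
Step 2 — Component impedances:
  R: Z = R = 30 Ω
  C: Z = 1/(jωC) = -j/(ω·C) = 0 - j4.881e+05 Ω
Step 3 — Series combination: Z_total = R + C = 30 - j4.881e+05 Ω = 4.881e+05∠-90.0° Ω.
Step 4 — Source phasor: V = 33.3∠-132.2° V = -22.37 - j24.67 V.
Step 5 — Current: I = V / Z = 5.053e-05 - j4.583e-05 A = 6.822e-05∠-42.2° A.
Step 6 — Complex power: S = V·I* = 1.396e-07 - j0.002272 VA.
Step 7 — Real power: P = Re(S) = 1.396e-07 W.
Step 8 — Reactive power: Q = Im(S) = -0.002272 VAR.
Step 9 — Apparent power: |S| = 0.002272 VA.
Step 10 — Power factor: PF = P/|S| = 6.146e-05 (leading).

(a) P = 1.396e-07 W  (b) Q = -0.002272 VAR  (c) S = 0.002272 VA  (d) PF = 6.146e-05 (leading)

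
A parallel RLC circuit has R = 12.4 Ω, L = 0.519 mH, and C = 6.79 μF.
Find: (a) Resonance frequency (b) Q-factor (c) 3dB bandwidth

Step 1 — Resonance: ω₀ = 1/√(LC) = 1/√(0.000519·6.79e-06) = 1.685e+04 rad/s.
Step 2 — f₀ = ω₀/(2π) = 2681 Hz.
Step 3 — Parallel Q: Q = R/(ω₀L) = 12.4/(1.685e+04·0.000519) = 1.418.
Step 4 — Bandwidth: Δω = ω₀/Q = 1.188e+04 rad/s; BW = Δω/(2π) = 1890 Hz.

(a) f₀ = 2681 Hz  (b) Q = 1.418  (c) BW = 1890 Hz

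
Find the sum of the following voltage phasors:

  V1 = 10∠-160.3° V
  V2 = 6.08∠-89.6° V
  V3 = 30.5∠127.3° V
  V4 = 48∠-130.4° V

Step 1 — Convert each phasor to rectangular form:
  V1 = 10·(cos(-160.3°) + j·sin(-160.3°)) = -9.415 - j3.371 V
  V2 = 6.08·(cos(-89.6°) + j·sin(-89.6°)) = 0.04245 - j6.08 V
  V3 = 30.5·(cos(127.3°) + j·sin(127.3°)) = -18.48 + j24.26 V
  V4 = 48·(cos(-130.4°) + j·sin(-130.4°)) = -31.11 - j36.55 V
Step 2 — Sum components: V_total = -58.96 - j21.74 V.
Step 3 — Convert to polar: |V_total| = 62.85 V, ∠V_total = -159.8°.

V_total = 62.85∠-159.8° V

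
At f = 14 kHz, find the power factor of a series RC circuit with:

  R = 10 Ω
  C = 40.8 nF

Step 1 — Angular frequency: ω = 2π·f = 2π·1.4e+04 = 8.796e+04 rad/s.
Step 2 — Component impedances:
  R: Z = R = 10 Ω
  C: Z = 1/(jωC) = -j/(ω·C) = 0 - j278.6 Ω
Step 3 — Series combination: Z_total = R + C = 10 - j278.6 Ω = 278.8∠-87.9° Ω.
Step 4 — Power factor: PF = cos(φ) = Re(Z)/|Z| = 10/278.8 = 0.03587.
Step 5 — Type: Im(Z) = -278.6 ⇒ leading (phase φ = -87.9°).

PF = 0.03587 (leading, φ = -87.9°)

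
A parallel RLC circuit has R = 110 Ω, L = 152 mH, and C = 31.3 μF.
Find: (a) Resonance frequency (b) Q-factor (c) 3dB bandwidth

Step 1 — Resonance: ω₀ = 1/√(LC) = 1/√(0.152·3.13e-05) = 458.5 rad/s.
Step 2 — f₀ = ω₀/(2π) = 72.97 Hz.
Step 3 — Parallel Q: Q = R/(ω₀L) = 110/(458.5·0.152) = 1.578.
Step 4 — Bandwidth: Δω = ω₀/Q = 290.4 rad/s; BW = Δω/(2π) = 46.23 Hz.

(a) f₀ = 72.97 Hz  (b) Q = 1.578  (c) BW = 46.23 Hz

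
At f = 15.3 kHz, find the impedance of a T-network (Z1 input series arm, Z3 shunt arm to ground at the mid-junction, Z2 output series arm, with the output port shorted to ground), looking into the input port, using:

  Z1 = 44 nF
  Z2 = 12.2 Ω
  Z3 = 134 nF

Step 1 — Angular frequency: ω = 2π·f = 2π·1.53e+04 = 9.613e+04 rad/s.
Step 2 — Component impedances:
  Z1: Z = 1/(jωC) = -j/(ω·C) = 0 - j236.4 Ω
  Z2: Z = R = 12.2 Ω
  Z3: Z = 1/(jωC) = -j/(ω·C) = 0 - j77.63 Ω
Step 3 — With the output port shorted to ground, the output series arm Z2 runs from the junction to ground; the shunt arm Z3 also runs from the junction to ground. They appear in parallel: Z3 || Z2 = 11.91 - j1.871 Ω.
Step 4 — Series with input arm Z1: Z_in = Z1 + (Z3 || Z2) = 11.91 - j238.3 Ω = 238.6∠-87.1° Ω.

Z = 11.91 - j238.3 Ω = 238.6∠-87.1° Ω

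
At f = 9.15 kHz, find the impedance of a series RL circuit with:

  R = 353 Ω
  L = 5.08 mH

Step 1 — Angular frequency: ω = 2π·f = 2π·9150 = 5.749e+04 rad/s.
Step 2 — Component impedances:
  R: Z = R = 353 Ω
  L: Z = jωL = j·5.749e+04·0.00508 = 0 + j292.1 Ω
Step 3 — Series combination: Z_total = R + L = 353 + j292.1 Ω = 458.2∠39.6° Ω.

Z = 353 + j292.1 Ω = 458.2∠39.6° Ω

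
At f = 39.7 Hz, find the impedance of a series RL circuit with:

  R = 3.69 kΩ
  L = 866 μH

Step 1 — Angular frequency: ω = 2π·f = 2π·39.7 = 249.4 rad/s.
Step 2 — Component impedances:
  R: Z = R = 3690 Ω
  L: Z = jωL = j·249.4·0.000866 = 0 + j0.216 Ω
Step 3 — Series combination: Z_total = R + L = 3690 + j0.216 Ω = 3690∠0.0° Ω.

Z = 3690 + j0.216 Ω = 3690∠0.0° Ω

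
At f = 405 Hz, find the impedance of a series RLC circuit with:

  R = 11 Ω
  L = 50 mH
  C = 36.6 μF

Step 1 — Angular frequency: ω = 2π·f = 2π·405 = 2545 rad/s.
Step 2 — Component impedances:
  R: Z = R = 11 Ω
  L: Z = jωL = j·2545·0.05 = 0 + j127.2 Ω
  C: Z = 1/(jωC) = -j/(ω·C) = 0 - j10.74 Ω
Step 3 — Series combination: Z_total = R + L + C = 11 + j116.5 Ω = 117∠84.6° Ω.

Z = 11 + j116.5 Ω = 117∠84.6° Ω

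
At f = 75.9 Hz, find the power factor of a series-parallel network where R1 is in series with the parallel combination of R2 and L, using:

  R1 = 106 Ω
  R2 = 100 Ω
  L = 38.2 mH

Step 1 — Angular frequency: ω = 2π·f = 2π·75.9 = 476.9 rad/s.
Step 2 — Component impedances:
  R1: Z = R = 106 Ω
  R2: Z = R = 100 Ω
  L: Z = jωL = j·476.9·0.0382 = 0 + j18.22 Ω
Step 3 — Parallel branch: R2 || L = 1/(1/R2 + 1/L) = 3.212 + j17.63 Ω.
Step 4 — Series with R1: Z_total = R1 + (R2 || L) = 109.2 + j17.63 Ω = 110.6∠9.2° Ω.
Step 5 — Power factor: PF = cos(φ) = Re(Z)/|Z| = 109.21/110.63 = 0.9872.
Step 6 — Type: Im(Z) = 17.63 ⇒ lagging (phase φ = 9.2°).

PF = 0.9872 (lagging, φ = 9.2°)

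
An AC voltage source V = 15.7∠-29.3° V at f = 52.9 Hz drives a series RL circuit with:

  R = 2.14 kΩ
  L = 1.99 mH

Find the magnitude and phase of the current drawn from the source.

Step 1 — Angular frequency: ω = 2π·f = 2π·52.9 = 332.4 rad/s.
Step 2 — Component impedances:
  R: Z = R = 2140 Ω
  L: Z = jωL = j·332.4·0.00199 = 0 + j0.6614 Ω
Step 3 — Series combination: Z_total = R + L = 2140 + j0.6614 Ω = 2140∠0.0° Ω.
Step 4 — Source phasor: V = 15.7∠-29.3° V = 13.69 - j7.683 V.
Step 5 — Ohm's law: I = V / Z_total = (13.69 - j7.683) / (2140 + j0.6614) = 0.006397 - j0.003592 A.
Step 6 — Convert to polar: |I| = 0.007336 A, ∠I = -29.3°.

I = 0.007336∠-29.3° A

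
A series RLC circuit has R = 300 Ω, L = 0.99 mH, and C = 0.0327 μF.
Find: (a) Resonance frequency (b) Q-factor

Step 1 — Resonance condition Im(Z)=0 gives ω₀ = 1/√(LC).
Step 2 — ω₀ = 1/√(0.00099·3.27e-08) = 1.758e+05 rad/s.
Step 3 — f₀ = ω₀/(2π) = 2.797e+04 Hz.
Step 4 — Series Q: Q = ω₀L/R = 1.758e+05·0.00099/300 = 0.58.

(a) f₀ = 2.797e+04 Hz  (b) Q = 0.58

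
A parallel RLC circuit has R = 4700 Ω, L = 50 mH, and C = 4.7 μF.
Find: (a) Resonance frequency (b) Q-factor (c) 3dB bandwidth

Step 1 — Resonance: ω₀ = 1/√(LC) = 1/√(0.05·4.7e-06) = 2063 rad/s.
Step 2 — f₀ = ω₀/(2π) = 328.3 Hz.
Step 3 — Parallel Q: Q = R/(ω₀L) = 4700/(2063·0.05) = 45.57.
Step 4 — Bandwidth: Δω = ω₀/Q = 45.27 rad/s; BW = Δω/(2π) = 7.205 Hz.

(a) f₀ = 328.3 Hz  (b) Q = 45.57  (c) BW = 7.205 Hz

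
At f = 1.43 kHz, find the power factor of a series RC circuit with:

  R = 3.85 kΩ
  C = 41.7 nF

Step 1 — Angular frequency: ω = 2π·f = 2π·1430 = 8985 rad/s.
Step 2 — Component impedances:
  R: Z = R = 3850 Ω
  C: Z = 1/(jωC) = -j/(ω·C) = 0 - j2669 Ω
Step 3 — Series combination: Z_total = R + C = 3850 - j2669 Ω = 4685∠-34.7° Ω.
Step 4 — Power factor: PF = cos(φ) = Re(Z)/|Z| = 3850/4685 = 0.8218.
Step 5 — Type: Im(Z) = -2669 ⇒ leading (phase φ = -34.7°).

PF = 0.8218 (leading, φ = -34.7°)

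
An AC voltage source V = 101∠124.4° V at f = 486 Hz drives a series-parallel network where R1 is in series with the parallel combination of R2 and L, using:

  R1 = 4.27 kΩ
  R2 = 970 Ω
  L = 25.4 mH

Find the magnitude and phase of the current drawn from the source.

Step 1 — Angular frequency: ω = 2π·f = 2π·486 = 3054 rad/s.
Step 2 — Component impedances:
  R1: Z = R = 4270 Ω
  R2: Z = R = 970 Ω
  L: Z = jωL = j·3054·0.0254 = 0 + j77.56 Ω
Step 3 — Parallel branch: R2 || L = 1/(1/R2 + 1/L) = 6.163 + j77.07 Ω.
Step 4 — Series with R1: Z_total = R1 + (R2 || L) = 4276 + j77.07 Ω = 4277∠1.0° Ω.
Step 5 — Source phasor: V = 101∠124.4° V = -57.06 + j83.34 V.
Step 6 — Ohm's law: I = V / Z_total = (-57.06 + j83.34) / (4276 + j77.07) = -0.01299 + j0.01972 A.
Step 7 — Convert to polar: |I| = 0.02362 A, ∠I = 123.4°.

I = 0.02362∠123.4° A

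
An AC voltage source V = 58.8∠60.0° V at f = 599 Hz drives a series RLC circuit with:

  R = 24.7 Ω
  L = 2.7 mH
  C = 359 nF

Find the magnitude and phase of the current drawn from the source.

Step 1 — Angular frequency: ω = 2π·f = 2π·599 = 3764 rad/s.
Step 2 — Component impedances:
  R: Z = R = 24.7 Ω
  L: Z = jωL = j·3764·0.0027 = 0 + j10.16 Ω
  C: Z = 1/(jωC) = -j/(ω·C) = 0 - j740.1 Ω
Step 3 — Series combination: Z_total = R + L + C = 24.7 - j730 Ω = 730.4∠-88.1° Ω.
Step 4 — Source phasor: V = 58.8∠60.0° V = 29.4 + j50.92 V.
Step 5 — Ohm's law: I = V / Z_total = (29.4 + j50.92) / (24.7 - j730) = -0.06832 + j0.04259 A.
Step 6 — Convert to polar: |I| = 0.08051 A, ∠I = 148.1°.

I = 0.08051∠148.1° A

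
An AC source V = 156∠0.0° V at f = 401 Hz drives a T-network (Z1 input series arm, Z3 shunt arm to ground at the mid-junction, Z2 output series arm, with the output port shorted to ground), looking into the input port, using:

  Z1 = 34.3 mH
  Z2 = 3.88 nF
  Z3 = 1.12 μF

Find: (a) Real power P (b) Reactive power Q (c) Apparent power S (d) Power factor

Step 1 — Angular frequency: ω = 2π·f = 2π·401 = 2520 rad/s.
Step 2 — Component impedances:
  Z1: Z = jωL = j·2520·0.0343 = 0 + j86.42 Ω
  Z2: Z = 1/(jωC) = -j/(ω·C) = 0 - j1.023e+05 Ω
  Z3: Z = 1/(jωC) = -j/(ω·C) = 0 - j354.4 Ω
Step 3 — With the output port shorted to ground, the output series arm Z2 runs from the junction to ground; the shunt arm Z3 also runs from the junction to ground. They appear in parallel: Z3 || Z2 = 0 - j353.1 Ω.
Step 4 — Series with input arm Z1: Z_in = Z1 + (Z3 || Z2) = 0 - j266.7 Ω = 266.7∠-90.0° Ω.
Step 5 — Source phasor: V = 156∠0.0° V = 156 V.
Step 6 — Current: I = V / Z = 0 + j0.5849 A = 0.5849∠90.0° A.
Step 7 — Complex power: S = V·I* = 0 - j91.24 VA.
Step 8 — Real power: P = Re(S) = 0 W.
Step 9 — Reactive power: Q = Im(S) = -91.24 VAR.
Step 10 — Apparent power: |S| = 91.24 VA.
Step 11 — Power factor: PF = P/|S| = 0 (leading).

(a) P = 0 W  (b) Q = -91.24 VAR  (c) S = 91.24 VA  (d) PF = 0 (leading)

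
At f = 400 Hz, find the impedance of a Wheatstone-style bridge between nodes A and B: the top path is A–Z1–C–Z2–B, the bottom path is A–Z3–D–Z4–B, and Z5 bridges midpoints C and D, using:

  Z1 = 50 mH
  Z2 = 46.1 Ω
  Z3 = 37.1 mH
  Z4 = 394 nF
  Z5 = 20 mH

Step 1 — Angular frequency: ω = 2π·f = 2π·400 = 2513 rad/s.
Step 2 — Component impedances:
  Z1: Z = jωL = j·2513·0.05 = 0 + j125.7 Ω
  Z2: Z = R = 46.1 Ω
  Z3: Z = jωL = j·2513·0.0371 = 0 + j93.24 Ω
  Z4: Z = 1/(jωC) = -j/(ω·C) = 0 - j1010 Ω
  Z5: Z = jωL = j·2513·0.02 = 0 + j50.27 Ω
Step 3 — Bridge requires nodal analysis (the Z5 bridge couples midpoints C and D, so the two paths cannot be reduced to a simple series/parallel combination). Setting node B to ground and injecting 1 A at node A, the 3-node admittance system at A, C, D solves to V_A = Z_AB = 48.25 + j65.27 Ω = 81.17∠53.5° Ω.

Z = 48.25 + j65.27 Ω = 81.17∠53.5° Ω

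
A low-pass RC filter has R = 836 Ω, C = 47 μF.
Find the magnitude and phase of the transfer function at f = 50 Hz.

Step 1 — Angular frequency: ω = 2π·50 = 314.2 rad/s.
Step 2 — Transfer function: H(jω) = 1/(1 + jωRC).
Step 3 — Denominator: 1 + jωRC = 1 + j·314.2·836·4.7e-05 = 1 + j12.34.
Step 4 — H = 0.00652 - j0.08048.
Step 5 — Magnitude: |H| = 0.08075 (-21.9 dB); phase: φ = -85.4°.

|H| = 0.08075 (-21.9 dB), φ = -85.4°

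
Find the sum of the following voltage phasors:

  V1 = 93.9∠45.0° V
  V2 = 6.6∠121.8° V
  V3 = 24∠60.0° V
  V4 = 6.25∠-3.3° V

Step 1 — Convert each phasor to rectangular form:
  V1 = 93.9·(cos(45.0°) + j·sin(45.0°)) = 66.4 + j66.4 V
  V2 = 6.6·(cos(121.8°) + j·sin(121.8°)) = -3.478 + j5.609 V
  V3 = 24·(cos(60.0°) + j·sin(60.0°)) = 12 + j20.78 V
  V4 = 6.25·(cos(-3.3°) + j·sin(-3.3°)) = 6.24 - j0.3598 V
Step 2 — Sum components: V_total = 81.16 + j92.43 V.
Step 3 — Convert to polar: |V_total| = 123 V, ∠V_total = 48.7°.

V_total = 123∠48.7° V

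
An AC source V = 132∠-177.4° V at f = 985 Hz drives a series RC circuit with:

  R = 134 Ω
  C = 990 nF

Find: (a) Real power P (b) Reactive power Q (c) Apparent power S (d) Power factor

Step 1 — Angular frequency: ω = 2π·f = 2π·985 = 6189 rad/s.
Step 2 — Component impedances:
  R: Z = R = 134 Ω
  C: Z = 1/(jωC) = -j/(ω·C) = 0 - j163.2 Ω
Step 3 — Series combination: Z_total = R + C = 134 - j163.2 Ω = 211.2∠-50.6° Ω.
Step 4 — Source phasor: V = 132∠-177.4° V = -131.9 - j5.988 V.
Step 5 — Current: I = V / Z = -0.3743 - j0.5006 A = 0.6251∠-126.8° A.
Step 6 — Complex power: S = V·I* = 52.36 - j63.77 VA.
Step 7 — Real power: P = Re(S) = 52.36 W.
Step 8 — Reactive power: Q = Im(S) = -63.77 VAR.
Step 9 — Apparent power: |S| = 82.51 VA.
Step 10 — Power factor: PF = P/|S| = 0.6346 (leading).

(a) P = 52.36 W  (b) Q = -63.77 VAR  (c) S = 82.51 VA  (d) PF = 0.6346 (leading)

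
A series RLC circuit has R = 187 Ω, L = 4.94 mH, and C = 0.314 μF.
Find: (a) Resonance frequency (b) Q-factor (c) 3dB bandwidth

Step 1 — Resonance: ω₀ = 1/√(LC) = 1/√(0.00494·3.14e-07) = 2.539e+04 rad/s.
Step 2 — f₀ = ω₀/(2π) = 4041 Hz.
Step 3 — Series Q: Q = ω₀L/R = 2.539e+04·0.00494/187 = 0.6707.
Step 4 — Bandwidth: Δω = ω₀/Q = 3.785e+04 rad/s; BW = Δω/(2π) = 6025 Hz.

(a) f₀ = 4041 Hz  (b) Q = 0.6707  (c) BW = 6025 Hz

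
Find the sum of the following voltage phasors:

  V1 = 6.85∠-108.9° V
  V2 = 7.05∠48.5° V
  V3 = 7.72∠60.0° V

Step 1 — Convert each phasor to rectangular form:
  V1 = 6.85·(cos(-108.9°) + j·sin(-108.9°)) = -2.219 - j6.481 V
  V2 = 7.05·(cos(48.5°) + j·sin(48.5°)) = 4.671 + j5.28 V
  V3 = 7.72·(cos(60.0°) + j·sin(60.0°)) = 3.86 + j6.686 V
Step 2 — Sum components: V_total = 6.313 + j5.485 V.
Step 3 — Convert to polar: |V_total| = 8.363 V, ∠V_total = 41.0°.

V_total = 8.363∠41.0° V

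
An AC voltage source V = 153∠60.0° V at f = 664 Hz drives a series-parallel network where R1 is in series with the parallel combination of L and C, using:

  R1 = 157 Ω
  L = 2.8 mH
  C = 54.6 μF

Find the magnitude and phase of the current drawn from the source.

Step 1 — Angular frequency: ω = 2π·f = 2π·664 = 4172 rad/s.
Step 2 — Component impedances:
  R1: Z = R = 157 Ω
  L: Z = jωL = j·4172·0.0028 = 0 + j11.68 Ω
  C: Z = 1/(jωC) = -j/(ω·C) = 0 - j4.39 Ω
Step 3 — Parallel branch: L || C = 1/(1/L + 1/C) = 0 - j7.033 Ω.
Step 4 — Series with R1: Z_total = R1 + (L || C) = 157 - j7.033 Ω = 157.2∠-2.6° Ω.
Step 5 — Source phasor: V = 153∠60.0° V = 76.5 + j132.5 V.
Step 6 — Ohm's law: I = V / Z_total = (76.5 + j132.5) / (157 - j7.033) = 0.4486 + j0.8641 A.
Step 7 — Convert to polar: |I| = 0.9735 A, ∠I = 62.6°.

I = 0.9735∠62.6° A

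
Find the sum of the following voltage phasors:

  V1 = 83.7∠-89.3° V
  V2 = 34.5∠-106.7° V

Step 1 — Convert each phasor to rectangular form:
  V1 = 83.7·(cos(-89.3°) + j·sin(-89.3°)) = 1.023 - j83.69 V
  V2 = 34.5·(cos(-106.7°) + j·sin(-106.7°)) = -9.914 - j33.04 V
Step 2 — Sum components: V_total = -8.891 - j116.7 V.
Step 3 — Convert to polar: |V_total| = 117.1 V, ∠V_total = -94.4°.

V_total = 117.1∠-94.4° V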